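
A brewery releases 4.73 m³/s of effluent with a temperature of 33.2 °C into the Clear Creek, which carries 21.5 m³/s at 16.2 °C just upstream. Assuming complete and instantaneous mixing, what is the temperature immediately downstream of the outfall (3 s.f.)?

Flow-weighted mixing: C = (Q_r C_r + Q_w C_w)/(Q_r + Q_w)
= (21.5×16.2 + 4.73×33.2)/(21.5 + 4.73) = 505.3/26.23 = 19.27 °C.

19.3 °C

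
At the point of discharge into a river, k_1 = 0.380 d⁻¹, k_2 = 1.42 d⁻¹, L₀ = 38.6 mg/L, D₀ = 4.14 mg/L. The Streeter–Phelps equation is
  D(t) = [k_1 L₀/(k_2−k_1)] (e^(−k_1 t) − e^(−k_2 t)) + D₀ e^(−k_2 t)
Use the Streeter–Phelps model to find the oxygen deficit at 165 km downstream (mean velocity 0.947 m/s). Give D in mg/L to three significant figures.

D ≈ 5.99 mg/L

Travel time t = x/v = 165 km / (0.947 m/s) = 165000 m / 0.947 m/s = 174200 s = 2.017 d.
k_1 L₀/(k_2−k_1) = 0.380×38.6/(1.42−0.380) = 14.67/1.040 = 14.10 mg/L.
e^(−k_1 t) = e^(−0.380×2.017) = 0.4647; e^(−k_2 t) = e^(−1.42×2.017) = 0.05706.
D = 14.10 × (0.4647 − 0.05706) + 4.14 × 0.05706 = 5.750 + 0.2362 = 5.986 mg/L.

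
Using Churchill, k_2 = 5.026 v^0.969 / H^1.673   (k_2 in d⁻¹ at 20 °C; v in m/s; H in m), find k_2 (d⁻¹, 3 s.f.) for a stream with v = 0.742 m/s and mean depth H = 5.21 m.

k_2 = 5.026 × 0.742^0.969 / 5.21^1.673 = 5.026 × 0.7489 / 15.82 = 0.2379 d⁻¹.

k_2 ≈ 0.238 d⁻¹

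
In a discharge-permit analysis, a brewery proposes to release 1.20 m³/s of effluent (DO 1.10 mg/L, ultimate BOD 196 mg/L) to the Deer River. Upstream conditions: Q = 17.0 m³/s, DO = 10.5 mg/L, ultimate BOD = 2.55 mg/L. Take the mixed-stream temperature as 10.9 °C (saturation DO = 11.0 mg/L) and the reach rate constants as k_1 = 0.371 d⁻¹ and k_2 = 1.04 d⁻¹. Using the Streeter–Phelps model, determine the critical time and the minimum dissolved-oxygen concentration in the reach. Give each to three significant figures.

t_c ≈ 1.33 d; minimum DO ≈ 7.67 mg/L

Mixed DO = (17.0×10.5 + 1.20×1.10)/(17.0+1.20) = 179.8/18.20 = 9.880 mg/L.
Mixed L₀ = (17.0×2.55 + 1.20×196)/(18.20) = 278.5/18.20 = 15.30 mg/L.
Initial deficit D₀ = C_s − DO₀ = 11.0 − 9.880 = 1.120 mg/L.
t_c = (1/0.6690) ln[(1.04/0.371)(1 − 1.120×0.6690/(0.371×15.30))] = 1.495 × ln(2.433) = 1.329 d.
D_c = (0.371/1.04) × 15.30 × e^(−0.371×1.329) = 0.3567 × 15.30 × 0.6107 = 3.334 mg/L.
Minimum DO = 11.0 − 3.334 = 7.666 mg/L.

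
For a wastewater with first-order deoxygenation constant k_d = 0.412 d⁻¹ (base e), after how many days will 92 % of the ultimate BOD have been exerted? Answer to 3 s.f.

y/L₀ = 1 − e^(−k_d t) = 0.92 ⇒ e^(−k_d t) = 0.0800
t = −ln(0.0800) / 0.412 = 2.526 / 0.412 = 6.130 d.

t ≈ 6.13 d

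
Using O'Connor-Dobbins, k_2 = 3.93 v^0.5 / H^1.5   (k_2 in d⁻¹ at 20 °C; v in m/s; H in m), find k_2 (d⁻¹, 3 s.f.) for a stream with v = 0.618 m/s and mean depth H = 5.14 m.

k_2 = 3.93 × 0.618^0.5 / 5.14^1.5 = 3.93 × 0.7861 / 11.65 = 0.2651 d⁻¹.

k_2 ≈ 0.265 d⁻¹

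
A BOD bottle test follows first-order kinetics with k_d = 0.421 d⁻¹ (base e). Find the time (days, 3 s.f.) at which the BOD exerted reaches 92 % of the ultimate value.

y/L₀ = 1 − e^(−k_d t) = 0.92 ⇒ e^(−k_d t) = 0.0800
t = −ln(0.0800) / 0.421 = 2.526 / 0.421 = 5.999 d.

t ≈ 6.00 d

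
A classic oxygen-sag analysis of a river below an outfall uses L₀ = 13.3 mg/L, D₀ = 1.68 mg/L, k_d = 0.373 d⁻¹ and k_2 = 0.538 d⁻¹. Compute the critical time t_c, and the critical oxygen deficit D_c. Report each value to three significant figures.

With k_2/k_d = 1.442 and 1 − D₀(k_2−k_d)/(k_d L₀) = 0.9441,
t_c = ln(1.442 × 0.9441) / (0.538 − 0.373) = ln(1.362) / 0.1650 = 0.3088/0.1650 = 1.871 d.
L(t_c) = L₀ e^(−k_d t_c) = 13.3 × 0.4976 = 6.618 mg/L, and at the critical point k_2 D_c = k_d L, so D_c = (0.373/0.538) × 6.618 = 4.588 mg/L.

t_c ≈ 1.87 d; D_c ≈ 4.59 mg/L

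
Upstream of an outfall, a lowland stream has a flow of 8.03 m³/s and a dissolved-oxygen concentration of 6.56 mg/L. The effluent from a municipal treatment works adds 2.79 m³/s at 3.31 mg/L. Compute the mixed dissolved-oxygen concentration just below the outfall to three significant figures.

Flow-weighted mixing: C = (Q_r C_r + Q_w C_w)/(Q_r + Q_w)
= (8.03×6.56 + 2.79×3.31)/(8.03 + 2.79) = 61.91/10.82 = 5.722 mg/L.

5.72 mg/L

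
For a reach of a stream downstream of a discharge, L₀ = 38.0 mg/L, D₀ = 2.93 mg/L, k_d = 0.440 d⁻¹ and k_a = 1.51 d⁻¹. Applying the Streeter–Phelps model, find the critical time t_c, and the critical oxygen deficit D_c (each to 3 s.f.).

t_c ≈ 0.958 d; D_c ≈ 7.26 mg/L

t_c = [1/(k_a−k_d)] ln[(k_a/k_d)(1 − D₀(k_a−k_d)/(k_d L₀))]
= [1/(1.51−0.440)] ln[(1.51/0.440)(1 − 2.93×1.070/(0.440×38.0))]
= (1/1.070) ln[3.432 × 0.8125] = 0.9346 × ln(2.788) = 0.9346 × 1.025 = 0.9584 d.
D_c = (k_d/k_a) L₀ e^(−k_d t_c) = (0.440/1.51) × 38.0 × e^(−0.440×0.9584) = 0.2914 × 38.0 × 0.6559 = 7.263 mg/L.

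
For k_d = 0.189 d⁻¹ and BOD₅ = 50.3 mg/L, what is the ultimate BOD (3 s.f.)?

L₀ ≈ 82.3 mg/L

BOD₅ = L₀(1 − e^(−5k_d)) ⇒ L₀ = BOD₅ / (1 − e^(−5×0.189))
= 50.3 / (1 − 0.3887) = 50.3 / 0.6113 = 82.28 mg/L.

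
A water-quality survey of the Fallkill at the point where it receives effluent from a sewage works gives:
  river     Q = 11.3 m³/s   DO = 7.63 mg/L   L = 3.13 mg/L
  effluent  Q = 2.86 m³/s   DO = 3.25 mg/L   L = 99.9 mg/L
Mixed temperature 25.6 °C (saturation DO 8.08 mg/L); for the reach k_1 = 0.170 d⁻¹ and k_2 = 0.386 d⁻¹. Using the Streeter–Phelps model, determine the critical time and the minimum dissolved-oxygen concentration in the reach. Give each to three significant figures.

t_c ≈ 3.44 d; minimum DO ≈ 2.51 mg/L

Mixed DO = (11.3×7.63 + 2.86×3.25)/(11.3+2.86) = 95.51/14.16 = 6.745 mg/L.
Mixed L₀ = (11.3×3.13 + 2.86×99.9)/(14.16) = 321.1/14.16 = 22.68 mg/L.
Initial deficit D₀ = C_s − DO₀ = 8.08 − 6.745 = 1.335 mg/L.
t_c = (1/0.2160) ln[(0.386/0.170)(1 − 1.335×0.2160/(0.170×22.68))] = 4.630 × ln(2.101) = 3.437 d.
D_c = (0.170/0.386) × 22.68 × e^(−0.170×3.437) = 0.4404 × 22.68 × 0.5575 = 5.568 mg/L.
Minimum DO = 8.08 − 5.568 = 2.512 mg/L.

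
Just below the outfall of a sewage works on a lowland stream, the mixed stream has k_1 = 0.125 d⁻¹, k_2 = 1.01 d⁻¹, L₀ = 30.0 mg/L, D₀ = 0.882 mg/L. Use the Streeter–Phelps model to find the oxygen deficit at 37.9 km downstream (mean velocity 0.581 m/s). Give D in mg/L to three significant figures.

Travel time t = x/v = 37.9 km / (0.581 m/s) = 37900 m / 0.581 m/s = 65230 s = 0.7550 d.
k_1 L₀/(k_2−k_1) = 0.125×30.0/(1.01−0.125) = 3.750/0.8850 = 4.237 mg/L.
e^(−k_1 t) = e^(−0.125×0.7550) = 0.9099; e^(−k_2 t) = e^(−1.01×0.7550) = 0.4665.
D = 4.237 × (0.9099 − 0.4665) + 0.882 × 0.4665 = 1.879 + 0.4114 = 2.291 mg/L.

D ≈ 2.29 mg/L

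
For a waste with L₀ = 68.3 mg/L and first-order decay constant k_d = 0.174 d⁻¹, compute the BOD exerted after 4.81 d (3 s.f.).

y ≈ 38.7 mg/L

y_t = L₀(1 − e^(−k_d t)) = 68.3 × (1 − e^(−0.174×4.81))
= 68.3 × (1 − 0.4330) = 68.3 × 0.5670 = 38.72 mg/L.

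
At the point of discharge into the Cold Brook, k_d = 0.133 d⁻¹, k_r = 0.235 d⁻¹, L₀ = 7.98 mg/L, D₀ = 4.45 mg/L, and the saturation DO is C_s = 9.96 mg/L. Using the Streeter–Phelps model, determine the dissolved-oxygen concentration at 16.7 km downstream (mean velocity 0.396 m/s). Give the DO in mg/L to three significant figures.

Travel time t = x/v = 16.7 km / (0.396 m/s) = 16700 m / 0.396 m/s = 42170 s = 0.4881 d.
k_d L₀/(k_r−k_d) = 0.133×7.98/(0.235−0.133) = 1.061/0.1020 = 10.41 mg/L.
e^(−k_d t) = e^(−0.133×0.4881) = 0.9371; e^(−k_r t) = e^(−0.235×0.4881) = 0.8916.
D = 10.41 × (0.9371 − 0.8916) + 4.45 × 0.8916 = 0.4736 + 3.968 = 4.441 mg/L.
DO = C_s − D = 9.96 − 4.441 = 5.519 mg/L.

DO ≈ 5.52 mg/L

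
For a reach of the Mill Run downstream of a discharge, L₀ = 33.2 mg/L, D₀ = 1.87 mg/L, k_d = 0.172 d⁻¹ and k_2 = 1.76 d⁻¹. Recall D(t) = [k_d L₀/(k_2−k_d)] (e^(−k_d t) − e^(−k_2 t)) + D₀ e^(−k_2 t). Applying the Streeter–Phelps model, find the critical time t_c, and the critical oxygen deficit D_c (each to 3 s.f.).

t_c = [1/(k_2−k_d)] ln[(k_2/k_d)(1 − D₀(k_2−k_d)/(k_d L₀))]
= [1/(1.76−0.172)] ln[(1.76/0.172)(1 − 1.87×1.588/(0.172×33.2))]
= (1/1.588) ln[10.23 × 0.4800] = 0.6297 × ln(4.911) = 0.6297 × 1.592 = 1.002 d.
D_c = (k_d/k_2) L₀ e^(−k_d t_c) = (0.172/1.76) × 33.2 × e^(−0.172×1.002) = 0.09773 × 33.2 × 0.8417 = 2.731 mg/L.

t_c ≈ 1.00 d; D_c ≈ 2.73 mg/L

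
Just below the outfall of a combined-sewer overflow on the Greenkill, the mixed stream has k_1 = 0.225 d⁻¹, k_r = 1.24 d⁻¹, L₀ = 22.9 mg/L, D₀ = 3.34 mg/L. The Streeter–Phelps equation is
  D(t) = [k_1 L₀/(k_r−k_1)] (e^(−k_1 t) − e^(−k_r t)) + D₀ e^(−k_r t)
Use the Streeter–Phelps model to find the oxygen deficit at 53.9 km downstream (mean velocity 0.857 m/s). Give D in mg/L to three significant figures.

Travel time t = x/v = 53.9 km / (0.857 m/s) = 53900 m / 0.857 m/s = 62890 s = 0.7279 d.
k_1 L₀/(k_r−k_1) = 0.225×22.9/(1.24−0.225) = 5.152/1.015 = 5.076 mg/L.
e^(−k_1 t) = e^(−0.225×0.7279) = 0.8489; e^(−k_r t) = e^(−1.24×0.7279) = 0.4055.
D = 5.076 × (0.8489 − 0.4055) + 3.34 × 0.4055 = 2.251 + 1.354 = 3.605 mg/L.

D ≈ 3.61 mg/L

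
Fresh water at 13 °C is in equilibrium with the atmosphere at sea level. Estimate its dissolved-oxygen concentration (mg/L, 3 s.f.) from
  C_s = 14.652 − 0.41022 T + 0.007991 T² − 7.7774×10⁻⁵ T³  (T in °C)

C_s = 14.652 − 0.41022×13 + 0.007991×13² − 7.7774×10⁻⁵×13³ = 10.50 mg/L.

C_s ≈ 10.5 mg/L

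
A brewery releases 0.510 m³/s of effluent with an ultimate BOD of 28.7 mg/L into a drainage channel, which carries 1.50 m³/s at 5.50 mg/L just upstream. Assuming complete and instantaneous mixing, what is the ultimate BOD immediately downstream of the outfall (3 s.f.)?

11.4 mg/L

Flow-weighted mixing: C = (Q_r C_r + Q_w C_w)/(Q_r + Q_w)
= (1.50×5.50 + 0.510×28.7)/(1.50 + 0.510) = 22.89/2.010 = 11.39 mg/L.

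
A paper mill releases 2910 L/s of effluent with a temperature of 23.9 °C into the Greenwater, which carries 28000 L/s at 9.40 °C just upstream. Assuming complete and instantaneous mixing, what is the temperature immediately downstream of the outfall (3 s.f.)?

10.8 °C

Flow-weighted mixing: C = (Q_r C_r + Q_w C_w)/(Q_r + Q_w)
= (28000×9.40 + 2910×23.9)/(28000 + 2910) = 332700/30910 = 10.77 °C.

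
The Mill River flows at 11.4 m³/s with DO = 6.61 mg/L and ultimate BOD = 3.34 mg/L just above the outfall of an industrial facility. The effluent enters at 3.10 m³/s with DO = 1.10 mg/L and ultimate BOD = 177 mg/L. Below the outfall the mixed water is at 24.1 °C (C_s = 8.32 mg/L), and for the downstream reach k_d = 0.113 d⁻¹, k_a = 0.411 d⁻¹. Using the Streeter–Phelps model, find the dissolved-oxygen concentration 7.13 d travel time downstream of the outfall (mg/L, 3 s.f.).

DO ≈ 2.13 mg/L

Mixed DO = (11.4×6.61 + 3.10×1.10)/(11.4+3.10) = 78.76/14.50 = 5.432 mg/L.
Mixed L₀ = (11.4×3.34 + 3.10×177)/(14.50) = 586.8/14.50 = 40.47 mg/L.
Initial deficit D₀ = C_s − DO₀ = 8.32 − 5.432 = 2.888 mg/L.
D(7.13) = [0.113×40.47/(0.411−0.113)](e^(−0.113×7.13) − e^(−0.411×7.13)) + 2.888 e^(−0.411×7.13)
= 15.34 × (0.4468 − 0.05337) + 2.888 × 0.05337 = 6.191 mg/L.
DO = 8.32 − 6.191 = 2.129 mg/L.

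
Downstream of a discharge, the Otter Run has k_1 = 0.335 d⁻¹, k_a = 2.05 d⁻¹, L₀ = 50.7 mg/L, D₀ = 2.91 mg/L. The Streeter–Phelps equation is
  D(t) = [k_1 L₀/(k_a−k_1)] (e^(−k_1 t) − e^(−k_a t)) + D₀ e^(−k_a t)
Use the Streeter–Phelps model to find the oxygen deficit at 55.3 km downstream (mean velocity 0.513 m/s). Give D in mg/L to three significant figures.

Travel time t = x/v = 55.3 km / (0.513 m/s) = 55300 m / 0.513 m/s = 107800 s = 1.248 d.
k_1 L₀/(k_a−k_1) = 0.335×50.7/(2.05−0.335) = 16.98/1.715 = 9.903 mg/L.
e^(−k_1 t) = e^(−0.335×1.248) = 0.6584; e^(−k_a t) = e^(−2.05×1.248) = 0.07748.
D = 9.903 × (0.6584 − 0.07748) + 2.91 × 0.07748 = 5.753 + 0.2255 = 5.978 mg/L.

D ≈ 5.98 mg/L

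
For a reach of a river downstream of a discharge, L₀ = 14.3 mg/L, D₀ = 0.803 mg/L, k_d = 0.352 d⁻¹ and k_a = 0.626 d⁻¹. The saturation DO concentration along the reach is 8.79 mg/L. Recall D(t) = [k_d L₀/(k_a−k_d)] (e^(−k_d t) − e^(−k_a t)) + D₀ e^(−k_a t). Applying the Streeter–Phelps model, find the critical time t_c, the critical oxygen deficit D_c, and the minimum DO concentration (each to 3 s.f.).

t_c ≈ 1.94 d; D_c ≈ 4.06 mg/L; min DO ≈ 4.73 mg/L

With k_a/k_d = 1.778 and 1 − D₀(k_a−k_d)/(k_d L₀) = 0.9563,
t_c = ln(1.778 × 0.9563) / (0.626 − 0.352) = ln(1.701) / 0.2740 = 0.5310/0.2740 = 1.938 d.
D_c = (k_d/k_a) L₀ e^(−k_d t_c) = (0.352/0.626) × 14.3 × e^(−0.352×1.938) = 0.5623 × 14.3 × 0.5055 = 4.065 mg/L.
Minimum DO = C_s − D_c = 8.79 − 4.065 = 4.725 mg/L.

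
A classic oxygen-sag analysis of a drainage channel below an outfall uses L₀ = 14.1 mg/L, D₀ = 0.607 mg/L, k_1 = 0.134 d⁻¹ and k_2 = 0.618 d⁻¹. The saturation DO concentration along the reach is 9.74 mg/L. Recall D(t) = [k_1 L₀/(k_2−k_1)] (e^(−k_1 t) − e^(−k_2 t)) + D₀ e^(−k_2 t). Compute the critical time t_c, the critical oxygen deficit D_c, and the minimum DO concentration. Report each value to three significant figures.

At the critical point dD/dt = 0, so k_1 L₀ e^(−k_1 t) = k_2 D. Substituting D(t) from the Streeter–Phelps equation and solving for t gives
t_c = ln[(k_2/k_1)(1 − D₀(k_2−k_1)/(k_1 L₀))] / (k_2−k_1).
Here k_2−k_1 = 0.4840 d⁻¹ and 1 − D₀(k_2−k_1)/(k_1 L₀) = 1 − 0.607×0.4840/(0.134×14.1) = 0.8445, so
t_c = ln(4.612 × 0.8445) / 0.4840 = 1.360 / 0.4840 = 2.809 d.
L(t_c) = L₀ e^(−k_1 t_c) = 14.1 × 0.6863 = 9.677 mg/L, and at the critical point k_2 D_c = k_1 L, so D_c = (0.134/0.618) × 9.677 = 2.098 mg/L.
Minimum DO = C_s − D_c = 9.74 − 2.098 = 7.642 mg/L.

t_c ≈ 2.81 d; D_c ≈ 2.10 mg/L; min DO ≈ 7.64 mg/L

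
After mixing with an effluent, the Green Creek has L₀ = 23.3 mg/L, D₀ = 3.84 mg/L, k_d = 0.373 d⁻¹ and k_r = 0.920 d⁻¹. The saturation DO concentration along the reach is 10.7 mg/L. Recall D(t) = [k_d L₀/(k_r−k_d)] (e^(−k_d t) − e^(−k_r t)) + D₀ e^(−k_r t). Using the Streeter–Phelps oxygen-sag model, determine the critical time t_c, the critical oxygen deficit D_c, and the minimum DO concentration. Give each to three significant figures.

t_c ≈ 1.14 d; D_c ≈ 6.16 mg/L; min DO ≈ 4.54 mg/L

With k_r/k_d = 2.466 and 1 − D₀(k_r−k_d)/(k_d L₀) = 0.7583,
t_c = ln(2.466 × 0.7583) / (0.920 − 0.373) = ln(1.870) / 0.5470 = 0.6261/0.5470 = 1.145 d.
L(t_c) = L₀ e^(−k_d t_c) = 23.3 × 0.6525 = 15.20 mg/L, and at the critical point k_r D_c = k_d L, so D_c = (0.373/0.920) × 15.20 = 6.164 mg/L.
Minimum DO = C_s − D_c = 10.7 − 6.164 = 4.536 mg/L.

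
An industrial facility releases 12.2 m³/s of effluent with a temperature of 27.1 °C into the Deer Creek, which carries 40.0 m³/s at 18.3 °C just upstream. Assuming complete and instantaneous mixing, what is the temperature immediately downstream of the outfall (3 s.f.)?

Flow-weighted mixing: C = (Q_r C_r + Q_w C_w)/(Q_r + Q_w)
= (40.0×18.3 + 12.2×27.1)/(40.0 + 12.2) = 1063/52.20 = 20.36 °C.

20.4 °C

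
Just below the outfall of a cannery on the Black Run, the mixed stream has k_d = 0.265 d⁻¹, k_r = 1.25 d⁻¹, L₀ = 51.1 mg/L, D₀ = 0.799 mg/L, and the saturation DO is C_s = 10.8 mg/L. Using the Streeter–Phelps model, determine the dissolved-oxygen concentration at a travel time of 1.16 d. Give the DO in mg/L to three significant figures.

DO ≈ 3.73 mg/L

k_d L₀/(k_r−k_d) = 0.265×51.1/(1.25−0.265) = 13.54/0.9850 = 13.75 mg/L.
e^(−k_d t) = e^(−0.265×1.160) = 0.7354; e^(−k_r t) = e^(−1.25×1.160) = 0.2346.
D = 13.75 × (0.7354 − 0.2346) + 0.799 × 0.2346 = 6.885 + 0.1874 = 7.072 mg/L.
DO = C_s − D = 10.8 − 7.072 = 3.728 mg/L.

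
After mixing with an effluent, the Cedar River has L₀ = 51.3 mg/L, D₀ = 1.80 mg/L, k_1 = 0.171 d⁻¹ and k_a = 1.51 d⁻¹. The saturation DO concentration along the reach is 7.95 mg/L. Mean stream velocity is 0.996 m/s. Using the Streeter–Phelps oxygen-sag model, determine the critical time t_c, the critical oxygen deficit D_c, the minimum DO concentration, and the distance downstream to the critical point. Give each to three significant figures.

t_c ≈ 1.39 d; D_c ≈ 4.58 mg/L; min DO ≈ 3.37 mg/L; x_c ≈ 119 km

t_c = [1/(k_a−k_1)] ln[(k_a/k_1)(1 − D₀(k_a−k_1)/(k_1 L₀))]
= [1/(1.51−0.171)] ln[(1.51/0.171)(1 − 1.80×1.339/(0.171×51.3))]
= (1/1.339) ln[8.830 × 0.7252] = 0.7468 × ln(6.404) = 0.7468 × 1.857 = 1.387 d.
L(t_c) = L₀ e^(−k_1 t_c) = 51.3 × 0.7889 = 40.47 mg/L, and at the critical point k_a D_c = k_1 L, so D_c = (0.171/1.51) × 40.47 = 4.583 mg/L.
Minimum DO = C_s − D_c = 7.95 − 4.583 = 3.367 mg/L.
x_c = v t_c = 0.996 m/s × 1.387 d × 86400 s/d = 119300 m ≈ 119 km.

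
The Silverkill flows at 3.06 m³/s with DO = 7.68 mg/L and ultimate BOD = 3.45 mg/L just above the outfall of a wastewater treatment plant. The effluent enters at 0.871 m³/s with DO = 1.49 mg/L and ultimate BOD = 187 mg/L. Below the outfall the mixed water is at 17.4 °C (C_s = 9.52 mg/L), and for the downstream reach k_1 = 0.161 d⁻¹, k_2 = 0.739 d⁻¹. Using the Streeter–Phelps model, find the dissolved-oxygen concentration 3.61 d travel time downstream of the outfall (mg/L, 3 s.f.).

Mixed DO = (3.06×7.68 + 0.871×1.49)/(3.06+0.871) = 24.80/3.931 = 6.308 mg/L.
Mixed L₀ = (3.06×3.45 + 0.871×187)/(3.931) = 173.4/3.931 = 44.12 mg/L.
Initial deficit D₀ = C_s − DO₀ = 9.52 − 6.308 = 3.212 mg/L.
D(3.61) = [0.161×44.12/(0.739−0.161)](e^(−0.161×3.61) − e^(−0.739×3.61)) + 3.212 e^(−0.739×3.61)
= 12.29 × (0.5592 − 0.06941) + 3.212 × 0.06941 = 6.242 mg/L.
DO = 9.52 − 6.242 = 3.278 mg/L.

DO ≈ 3.28 mg/L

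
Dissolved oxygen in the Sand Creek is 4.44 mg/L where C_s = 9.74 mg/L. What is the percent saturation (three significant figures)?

45.6 % saturation

% saturation = C/C_s × 100 = 4.44/9.74 × 100 = 45.6 %.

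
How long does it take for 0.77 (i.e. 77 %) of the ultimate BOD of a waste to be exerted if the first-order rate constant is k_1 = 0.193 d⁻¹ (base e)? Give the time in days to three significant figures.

y/L₀ = 1 − e^(−k_1 t) = 0.77 ⇒ e^(−k_1 t) = 0.230
t = −ln(0.230) / 0.193 = 1.470 / 0.193 = 7.615 d.

t ≈ 7.61 d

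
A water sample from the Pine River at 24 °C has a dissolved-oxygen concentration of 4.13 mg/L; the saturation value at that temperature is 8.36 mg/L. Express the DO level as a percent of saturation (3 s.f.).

% saturation = C/C_s × 100 = 4.13/8.36 × 100 = 49.4 %.

49.4 % saturation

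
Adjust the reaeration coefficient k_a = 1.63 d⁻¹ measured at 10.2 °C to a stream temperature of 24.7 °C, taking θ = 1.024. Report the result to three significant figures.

k_a ≈ 2.30 d⁻¹

k_a(T₂) = k_a(T₁) · θ^(T₂−T₁) = 1.63 × 1.024^(24.7−10.2)
= 1.63 × 1.024^14.5 = 1.63 × 1.410 = 2.299 d⁻¹.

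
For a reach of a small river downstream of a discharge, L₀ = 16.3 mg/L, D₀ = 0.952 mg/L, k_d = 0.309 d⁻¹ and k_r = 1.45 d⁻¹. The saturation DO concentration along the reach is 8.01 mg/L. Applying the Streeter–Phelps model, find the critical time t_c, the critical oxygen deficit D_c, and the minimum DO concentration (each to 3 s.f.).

t_c ≈ 1.14 d; D_c ≈ 2.44 mg/L; min DO ≈ 5.57 mg/L

t_c = [1/(k_r−k_d)] ln[(k_r/k_d)(1 − D₀(k_r−k_d)/(k_d L₀))]
= [1/(1.45−0.309)] ln[(1.45/0.309)(1 − 0.952×1.141/(0.309×16.3))]
= (1/1.141) ln[4.693 × 0.7843] = 0.8764 × ln(3.681) = 0.8764 × 1.303 = 1.142 d.
D_c = (k_d/k_r) L₀ e^(−k_d t_c) = (0.309/1.45) × 16.3 × e^(−0.309×1.142) = 0.2131 × 16.3 × 0.7027 = 2.441 mg/L.
Minimum DO = C_s − D_c = 8.01 − 2.441 = 5.569 mg/L.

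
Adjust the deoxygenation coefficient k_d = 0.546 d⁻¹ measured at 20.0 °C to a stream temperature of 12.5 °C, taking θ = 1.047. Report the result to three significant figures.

k_d(T₂) = k_d(T₁) · θ^(T₂−T₁) = 0.546 × 1.047^(12.5−20.0)
= 0.546 × 1.047^-7.50 = 0.546 × 0.7086 = 0.3869 d⁻¹.

k_d ≈ 0.387 d⁻¹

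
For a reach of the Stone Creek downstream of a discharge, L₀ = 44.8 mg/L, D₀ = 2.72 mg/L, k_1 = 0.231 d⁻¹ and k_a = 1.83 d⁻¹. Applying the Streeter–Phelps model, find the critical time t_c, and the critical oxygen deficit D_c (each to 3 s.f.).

At the critical point dD/dt = 0, so k_1 L₀ e^(−k_1 t) = k_a D. Substituting D(t) from the Streeter–Phelps equation and solving for t gives
t_c = ln[(k_a/k_1)(1 − D₀(k_a−k_1)/(k_1 L₀))] / (k_a−k_1).
Here k_a−k_1 = 1.599 d⁻¹ and 1 − D₀(k_a−k_1)/(k_1 L₀) = 1 − 2.72×1.599/(0.231×44.8) = 0.5797, so
t_c = ln(7.922 × 0.5797) / 1.599 = 1.524 / 1.599 = 0.9534 d.
L(t_c) = L₀ e^(−k_1 t_c) = 44.8 × 0.8023 = 35.94 mg/L, and at the critical point k_a D_c = k_1 L, so D_c = (0.231/1.83) × 35.94 = 4.537 mg/L.

t_c ≈ 0.953 d; D_c ≈ 4.54 mg/L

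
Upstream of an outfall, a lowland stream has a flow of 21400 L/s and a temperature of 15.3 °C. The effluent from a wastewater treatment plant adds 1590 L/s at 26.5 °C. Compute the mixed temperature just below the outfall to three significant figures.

Flow-weighted mixing: C = (Q_r C_r + Q_w C_w)/(Q_r + Q_w)
= (21400×15.3 + 1590×26.5)/(21400 + 1590) = 369600/22990 = 16.07 °C.

16.1 °C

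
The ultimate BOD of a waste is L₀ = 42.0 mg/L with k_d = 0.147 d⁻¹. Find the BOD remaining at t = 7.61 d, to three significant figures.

L ≈ 13.7 mg/L

L_t = L₀ e^(−k_d t) = 42.0 × e^(−0.147×7.61) = 42.0 × 0.3267 = 13.72 mg/L.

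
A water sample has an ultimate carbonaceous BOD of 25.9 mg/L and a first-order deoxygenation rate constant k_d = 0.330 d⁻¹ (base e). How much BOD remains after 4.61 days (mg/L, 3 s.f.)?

L ≈ 5.66 mg/L

L_t = L₀ e^(−k_d t) = 25.9 × e^(−0.330×4.61) = 25.9 × 0.2184 = 5.657 mg/L.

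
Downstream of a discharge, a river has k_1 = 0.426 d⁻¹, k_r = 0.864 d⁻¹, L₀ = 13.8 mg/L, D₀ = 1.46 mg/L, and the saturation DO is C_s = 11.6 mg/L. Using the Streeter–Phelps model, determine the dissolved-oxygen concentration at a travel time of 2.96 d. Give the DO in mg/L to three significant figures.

DO ≈ 8.72 mg/L

k_1 L₀/(k_r−k_1) = 0.426×13.8/(0.864−0.426) = 5.879/0.4380 = 13.42 mg/L.
e^(−k_1 t) = e^(−0.426×2.960) = 0.2834; e^(−k_r t) = e^(−0.864×2.960) = 0.07750.
D = 13.42 × (0.2834 − 0.07750) + 1.46 × 0.07750 = 2.763 + 0.1132 = 2.876 mg/L.
DO = C_s − D = 11.6 − 2.876 = 8.724 mg/L.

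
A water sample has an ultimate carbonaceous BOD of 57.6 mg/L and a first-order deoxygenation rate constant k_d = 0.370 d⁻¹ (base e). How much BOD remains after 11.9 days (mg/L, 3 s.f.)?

L ≈ 0.705 mg/L

L_t = L₀ e^(−k_d t) = 57.6 × e^(−0.370×11.9) = 57.6 × 0.01224 = 0.7051 mg/L.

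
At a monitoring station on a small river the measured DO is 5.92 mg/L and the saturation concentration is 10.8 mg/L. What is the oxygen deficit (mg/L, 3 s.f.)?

D = C_s − C = 10.8 − 5.92 = 4.88 mg/L.

D ≈ 4.88 mg/L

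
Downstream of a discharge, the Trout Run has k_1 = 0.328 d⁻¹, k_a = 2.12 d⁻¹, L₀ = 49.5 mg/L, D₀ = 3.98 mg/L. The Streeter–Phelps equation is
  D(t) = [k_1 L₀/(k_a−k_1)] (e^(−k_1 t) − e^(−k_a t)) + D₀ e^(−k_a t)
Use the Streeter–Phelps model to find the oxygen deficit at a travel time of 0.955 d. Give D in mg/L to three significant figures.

k_1 L₀/(k_a−k_1) = 0.328×49.5/(2.12−0.328) = 16.24/1.792 = 9.060 mg/L.
e^(−k_1 t) = e^(−0.328×0.9550) = 0.7311; e^(−k_a t) = e^(−2.12×0.9550) = 0.1320.
D = 9.060 × (0.7311 − 0.1320) + 3.98 × 0.1320 = 5.427 + 0.5255 = 5.953 mg/L.

D ≈ 5.95 mg/L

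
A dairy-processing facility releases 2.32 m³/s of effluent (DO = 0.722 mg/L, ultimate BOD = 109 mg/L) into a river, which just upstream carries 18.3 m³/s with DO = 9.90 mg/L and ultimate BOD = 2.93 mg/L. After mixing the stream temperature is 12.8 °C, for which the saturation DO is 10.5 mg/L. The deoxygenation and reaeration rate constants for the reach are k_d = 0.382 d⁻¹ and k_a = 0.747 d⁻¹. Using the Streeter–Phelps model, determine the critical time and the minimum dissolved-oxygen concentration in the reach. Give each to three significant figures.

t_c ≈ 1.53 d; minimum DO ≈ 6.27 mg/L

Mixed DO = (18.3×9.90 + 2.32×0.722)/(18.3+2.32) = 182.8/20.62 = 8.867 mg/L.
Mixed L₀ = (18.3×2.93 + 2.32×109)/(20.62) = 306.5/20.62 = 14.86 mg/L.
Initial deficit D₀ = C_s − DO₀ = 10.5 − 8.867 = 1.633 mg/L.
t_c = (1/0.3650) ln[(0.747/0.382)(1 − 1.633×0.3650/(0.382×14.86))] = 2.740 × ln(1.750) = 1.534 d.
D_c = (0.382/0.747) × 14.86 × e^(−0.382×1.534) = 0.5114 × 14.86 × 0.5566 = 4.231 mg/L.
Minimum DO = 10.5 − 4.231 = 6.269 mg/L.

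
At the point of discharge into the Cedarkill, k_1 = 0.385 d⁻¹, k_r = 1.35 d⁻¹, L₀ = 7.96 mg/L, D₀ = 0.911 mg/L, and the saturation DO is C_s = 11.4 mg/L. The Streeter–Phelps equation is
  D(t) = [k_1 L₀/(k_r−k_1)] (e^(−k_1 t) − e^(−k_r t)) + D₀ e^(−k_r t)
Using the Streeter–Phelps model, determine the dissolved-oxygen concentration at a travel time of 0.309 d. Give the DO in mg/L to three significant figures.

DO ≈ 10.1 mg/L

k_1 L₀/(k_r−k_1) = 0.385×7.96/(1.35−0.385) = 3.065/0.9650 = 3.176 mg/L.
e^(−k_1 t) = e^(−0.385×0.3090) = 0.8878; e^(−k_r t) = e^(−1.35×0.3090) = 0.6589.
D = 3.176 × (0.8878 − 0.6589) + 0.911 × 0.6589 = 0.7270 + 0.6003 = 1.327 mg/L.
DO = C_s − D = 11.4 − 1.327 = 10.07 mg/L.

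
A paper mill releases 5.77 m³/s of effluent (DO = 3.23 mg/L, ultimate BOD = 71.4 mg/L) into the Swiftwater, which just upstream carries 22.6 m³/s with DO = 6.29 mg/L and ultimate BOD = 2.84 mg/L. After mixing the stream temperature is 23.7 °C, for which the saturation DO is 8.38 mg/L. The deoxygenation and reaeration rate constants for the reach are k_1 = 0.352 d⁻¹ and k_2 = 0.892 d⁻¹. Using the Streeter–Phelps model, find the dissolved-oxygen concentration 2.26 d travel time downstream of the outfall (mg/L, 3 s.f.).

DO ≈ 4.54 mg/L

Mixed DO = (22.6×6.29 + 5.77×3.23)/(22.6+5.77) = 160.8/28.37 = 5.668 mg/L.
Mixed L₀ = (22.6×2.84 + 5.77×71.4)/(28.37) = 476.2/28.37 = 16.78 mg/L.
Initial deficit D₀ = C_s − DO₀ = 8.38 − 5.668 = 2.712 mg/L.
D(2.26) = [0.352×16.78/(0.892−0.352)](e^(−0.352×2.26) − e^(−0.892×2.26)) + 2.712 e^(−0.892×2.26)
= 10.94 × (0.4513 − 0.1332) + 2.712 × 0.1332 = 3.842 mg/L.
DO = 8.38 − 3.842 = 4.538 mg/L.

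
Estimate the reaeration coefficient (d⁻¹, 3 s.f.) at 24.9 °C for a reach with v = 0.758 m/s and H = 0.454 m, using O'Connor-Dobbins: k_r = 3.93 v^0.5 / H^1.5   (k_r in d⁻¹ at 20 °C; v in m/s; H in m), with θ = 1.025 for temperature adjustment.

k_r(20) = 3.93 × 0.758^0.5 / 0.454^1.5 = 3.93 × 0.8706 / 0.3059 = 11.19 d⁻¹.
k_r(24.9) = 11.19 × 1.025^(24.9−20) = 11.19 × 1.129 = 12.62 d⁻¹.

k_r ≈ 12.6 d⁻¹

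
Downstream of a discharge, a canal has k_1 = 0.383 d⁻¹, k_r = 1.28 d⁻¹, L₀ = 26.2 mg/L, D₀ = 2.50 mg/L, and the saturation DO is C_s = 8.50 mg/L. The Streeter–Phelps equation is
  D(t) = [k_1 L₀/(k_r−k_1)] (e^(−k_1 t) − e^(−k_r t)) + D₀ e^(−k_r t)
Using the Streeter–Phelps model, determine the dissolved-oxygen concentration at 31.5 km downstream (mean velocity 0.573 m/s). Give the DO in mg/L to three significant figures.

Travel time t = x/v = 31.5 km / (0.573 m/s) = 31500 m / 0.573 m/s = 54970 s = 0.6363 d.
k_1 L₀/(k_r−k_1) = 0.383×26.2/(1.28−0.383) = 10.03/0.8970 = 11.19 mg/L.
e^(−k_1 t) = e^(−0.383×0.6363) = 0.7837; e^(−k_r t) = e^(−1.28×0.6363) = 0.4429.
D = 11.19 × (0.7837 − 0.4429) + 2.50 × 0.4429 = 3.813 + 1.107 = 4.920 mg/L.
DO = C_s − D = 8.50 − 4.920 = 3.580 mg/L.

DO ≈ 3.58 mg/L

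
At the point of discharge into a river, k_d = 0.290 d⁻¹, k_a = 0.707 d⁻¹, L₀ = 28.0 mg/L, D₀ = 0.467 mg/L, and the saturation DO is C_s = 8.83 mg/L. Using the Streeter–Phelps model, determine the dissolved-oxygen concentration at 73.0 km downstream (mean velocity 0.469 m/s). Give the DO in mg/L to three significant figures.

Travel time t = x/v = 73.0 km / (0.469 m/s) = 73000 m / 0.469 m/s = 155700 s = 1.802 d.
k_d L₀/(k_a−k_d) = 0.290×28.0/(0.707−0.290) = 8.120/0.4170 = 19.47 mg/L.
e^(−k_d t) = e^(−0.290×1.802) = 0.5931; e^(−k_a t) = e^(−0.707×1.802) = 0.2798.
D = 19.47 × (0.5931 − 0.2798) + 0.467 × 0.2798 = 6.100 + 0.1307 = 6.231 mg/L.
DO = C_s − D = 8.83 − 6.231 = 2.599 mg/L.

DO ≈ 2.60 mg/L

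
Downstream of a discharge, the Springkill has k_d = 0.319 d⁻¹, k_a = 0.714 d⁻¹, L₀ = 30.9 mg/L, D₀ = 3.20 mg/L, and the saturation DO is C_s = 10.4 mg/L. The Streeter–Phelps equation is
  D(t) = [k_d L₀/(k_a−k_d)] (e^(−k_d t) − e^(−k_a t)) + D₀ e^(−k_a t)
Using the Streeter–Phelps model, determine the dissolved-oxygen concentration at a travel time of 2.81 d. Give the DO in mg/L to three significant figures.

k_d L₀/(k_a−k_d) = 0.319×30.9/(0.714−0.319) = 9.857/0.3950 = 24.95 mg/L.
e^(−k_d t) = e^(−0.319×2.810) = 0.4080; e^(−k_a t) = e^(−0.714×2.810) = 0.1345.
D = 24.95 × (0.4080 − 0.1345) + 3.20 × 0.1345 = 6.827 + 0.4303 = 7.257 mg/L.
DO = C_s − D = 10.4 − 7.257 = 3.143 mg/L.

DO ≈ 3.14 mg/L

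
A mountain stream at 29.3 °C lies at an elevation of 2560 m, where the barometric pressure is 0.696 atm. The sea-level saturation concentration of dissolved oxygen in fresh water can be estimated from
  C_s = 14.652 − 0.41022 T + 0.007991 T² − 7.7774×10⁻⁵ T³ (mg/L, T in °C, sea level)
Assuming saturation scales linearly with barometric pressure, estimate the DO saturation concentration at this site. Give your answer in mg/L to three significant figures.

C_s ≈ 5.25 mg/L

At sea level: C_s = 14.652 − 0.41022×29.3 + 0.007991×29.3² − 7.7774×10⁻⁵×29.3³ = 7.536 mg/L.
Pressure correction: C_s' = 7.536 × 0.696 = 5.245 mg/L.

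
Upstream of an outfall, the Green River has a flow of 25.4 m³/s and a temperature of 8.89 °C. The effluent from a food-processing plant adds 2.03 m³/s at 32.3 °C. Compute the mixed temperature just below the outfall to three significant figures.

Flow-weighted mixing: C = (Q_r C_r + Q_w C_w)/(Q_r + Q_w)
= (25.4×8.89 + 2.03×32.3)/(25.4 + 2.03) = 291.4/27.43 = 10.62 °C.

10.6 °C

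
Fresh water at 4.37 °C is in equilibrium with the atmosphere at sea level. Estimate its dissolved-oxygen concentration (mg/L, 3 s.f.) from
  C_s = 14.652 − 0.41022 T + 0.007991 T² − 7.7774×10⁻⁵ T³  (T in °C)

C_s = 14.652 − 0.41022×4.37 + 0.007991×4.37² − 7.7774×10⁻⁵×4.37³ = 13.01 mg/L.

C_s ≈ 13.0 mg/L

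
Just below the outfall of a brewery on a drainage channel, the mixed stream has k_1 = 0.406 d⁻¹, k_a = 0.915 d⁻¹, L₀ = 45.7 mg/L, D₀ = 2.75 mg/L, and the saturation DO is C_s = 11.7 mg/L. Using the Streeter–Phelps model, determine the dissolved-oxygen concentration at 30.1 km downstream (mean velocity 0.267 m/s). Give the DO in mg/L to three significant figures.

Travel time t = x/v = 30.1 km / (0.267 m/s) = 30100 m / 0.267 m/s = 112700 s = 1.305 d.
k_1 L₀/(k_a−k_1) = 0.406×45.7/(0.915−0.406) = 18.55/0.5090 = 36.45 mg/L.
e^(−k_1 t) = e^(−0.406×1.305) = 0.5888; e^(−k_a t) = e^(−0.915×1.305) = 0.3030.
D = 36.45 × (0.5888 − 0.3030) + 2.75 × 0.3030 = 10.41 + 0.8334 = 11.25 mg/L.
DO = C_s − D = 11.7 − 11.25 = 0.4518 mg/L.

DO ≈ 0.452 mg/L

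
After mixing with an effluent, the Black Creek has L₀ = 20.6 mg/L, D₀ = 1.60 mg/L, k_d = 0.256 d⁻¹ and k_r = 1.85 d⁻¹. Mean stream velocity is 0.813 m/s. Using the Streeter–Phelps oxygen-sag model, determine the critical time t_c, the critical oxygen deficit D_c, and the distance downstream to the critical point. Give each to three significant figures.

t_c = [1/(k_r−k_d)] ln[(k_r/k_d)(1 − D₀(k_r−k_d)/(k_d L₀))]
= [1/(1.85−0.256)] ln[(1.85/0.256)(1 − 1.60×1.594/(0.256×20.6))]
= (1/1.594) ln[7.227 × 0.5164] = 0.6274 × ln(3.732) = 0.6274 × 1.317 = 0.8261 d.
D_c = (k_d/k_r) L₀ e^(−k_d t_c) = (0.256/1.85) × 20.6 × e^(−0.256×0.8261) = 0.1384 × 20.6 × 0.8094 = 2.307 mg/L.
x_c = v t_c = 0.813 m/s × 0.8261 d × 86400 s/d = 58030 m ≈ 58.0 km.

t_c ≈ 0.826 d; D_c ≈ 2.31 mg/L; x_c ≈ 58.0 km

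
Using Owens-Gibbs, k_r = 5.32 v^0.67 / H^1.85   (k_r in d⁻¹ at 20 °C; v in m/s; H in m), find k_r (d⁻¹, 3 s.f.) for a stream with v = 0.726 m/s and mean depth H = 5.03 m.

k_r ≈ 0.216 d⁻¹

k_r = 5.32 × 0.726^0.67 / 5.03^1.85 = 5.32 × 0.8069 / 19.86 = 0.2162 d⁻¹.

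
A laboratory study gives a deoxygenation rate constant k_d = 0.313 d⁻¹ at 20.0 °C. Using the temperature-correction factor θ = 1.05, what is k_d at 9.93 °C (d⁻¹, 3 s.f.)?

k_d(T₂) = k_d(T₁) · θ^(T₂−T₁) = 0.313 × 1.05^(9.93−20.0)
= 0.313 × 1.05^-10.1 = 0.313 × 0.6118 = 0.1915 d⁻¹.

k_d ≈ 0.191 d⁻¹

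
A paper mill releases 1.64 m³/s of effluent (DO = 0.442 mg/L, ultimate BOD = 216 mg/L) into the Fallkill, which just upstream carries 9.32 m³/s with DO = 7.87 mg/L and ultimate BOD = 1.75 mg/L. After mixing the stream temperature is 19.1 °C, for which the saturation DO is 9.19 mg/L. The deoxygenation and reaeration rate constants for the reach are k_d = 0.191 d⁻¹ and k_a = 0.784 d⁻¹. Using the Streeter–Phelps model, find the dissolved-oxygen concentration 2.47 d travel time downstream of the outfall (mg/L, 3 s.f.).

Mixed DO = (9.32×7.87 + 1.64×0.442)/(9.32+1.64) = 74.07/10.96 = 6.759 mg/L.
Mixed L₀ = (9.32×1.75 + 1.64×216)/(10.96) = 370.5/10.96 = 33.81 mg/L.
Initial deficit D₀ = C_s − DO₀ = 9.19 − 6.759 = 2.431 mg/L.
D(2.47) = [0.191×33.81/(0.784−0.191)](e^(−0.191×2.47) − e^(−0.784×2.47)) + 2.431 e^(−0.784×2.47)
= 10.89 × (0.6239 − 0.1442) + 2.431 × 0.1442 = 5.574 mg/L.
DO = 9.19 − 5.574 = 3.616 mg/L.

DO ≈ 3.62 mg/L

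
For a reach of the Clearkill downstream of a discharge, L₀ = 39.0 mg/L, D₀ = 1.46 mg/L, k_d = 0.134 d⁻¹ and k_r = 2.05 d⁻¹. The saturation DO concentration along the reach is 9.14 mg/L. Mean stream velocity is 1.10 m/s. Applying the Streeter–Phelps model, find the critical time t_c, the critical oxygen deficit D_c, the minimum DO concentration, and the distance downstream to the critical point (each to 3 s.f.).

With k_r/k_d = 15.30 and 1 − D₀(k_r−k_d)/(k_d L₀) = 0.4647,
t_c = ln(15.30 × 0.4647) / (2.05 − 0.134) = ln(7.110) / 1.916 = 1.961/1.916 = 1.024 d.
D_c = (k_d/k_r) L₀ e^(−k_d t_c) = (0.134/2.05) × 39.0 × e^(−0.134×1.024) = 0.06537 × 39.0 × 0.8718 = 2.222 mg/L.
Minimum DO = C_s − D_c = 9.14 − 2.222 = 6.918 mg/L.
x_c = v t_c = 1.10 m/s × 1.024 d × 86400 s/d = 97290 m ≈ 97.3 km.

t_c ≈ 1.02 d; D_c ≈ 2.22 mg/L; min DO ≈ 6.92 mg/L; x_c ≈ 97.3 km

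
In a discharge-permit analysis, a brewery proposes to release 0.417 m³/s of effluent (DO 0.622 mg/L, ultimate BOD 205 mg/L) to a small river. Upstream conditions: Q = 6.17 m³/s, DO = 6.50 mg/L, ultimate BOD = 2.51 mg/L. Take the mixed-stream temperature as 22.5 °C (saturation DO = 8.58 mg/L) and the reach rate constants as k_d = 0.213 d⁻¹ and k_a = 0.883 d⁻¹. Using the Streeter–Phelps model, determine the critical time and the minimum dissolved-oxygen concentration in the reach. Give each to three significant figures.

Mixed DO = (6.17×6.50 + 0.417×0.622)/(6.17+0.417) = 40.36/6.587 = 6.128 mg/L.
Mixed L₀ = (6.17×2.51 + 0.417×205)/(6.587) = 101.0/6.587 = 15.33 mg/L.
Initial deficit D₀ = C_s − DO₀ = 8.58 − 6.128 = 2.452 mg/L.
t_c = (1/0.6700) ln[(0.883/0.213)(1 − 2.452×0.6700/(0.213×15.33))] = 1.493 × ln(2.060) = 1.078 d.
D_c = (0.213/0.883) × 15.33 × e^(−0.213×1.078) = 0.2412 × 15.33 × 0.7948 = 2.939 mg/L.
Minimum DO = 8.58 − 2.939 = 5.641 mg/L.

t_c ≈ 1.08 d; minimum DO ≈ 5.64 mg/L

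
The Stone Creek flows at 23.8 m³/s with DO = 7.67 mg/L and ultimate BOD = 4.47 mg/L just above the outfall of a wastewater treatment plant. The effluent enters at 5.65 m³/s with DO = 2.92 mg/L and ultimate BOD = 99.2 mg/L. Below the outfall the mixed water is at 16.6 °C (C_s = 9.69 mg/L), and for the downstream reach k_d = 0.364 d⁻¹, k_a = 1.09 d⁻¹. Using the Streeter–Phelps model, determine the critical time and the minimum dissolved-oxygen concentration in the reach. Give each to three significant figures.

t_c ≈ 1.10 d; minimum DO ≈ 4.62 mg/L

Mixed DO = (23.8×7.67 + 5.65×2.92)/(23.8+5.65) = 199.0/29.45 = 6.759 mg/L.
Mixed L₀ = (23.8×4.47 + 5.65×99.2)/(29.45) = 666.9/29.45 = 22.64 mg/L.
Initial deficit D₀ = C_s − DO₀ = 9.69 − 6.759 = 2.931 mg/L.
t_c = (1/0.7260) ln[(1.09/0.364)(1 − 2.931×0.7260/(0.364×22.64))] = 1.377 × ln(2.221) = 1.099 d.
D_c = (0.364/1.09) × 22.64 × e^(−0.364×1.099) = 0.3339 × 22.64 × 0.6702 = 5.068 mg/L.
Minimum DO = 9.69 − 5.068 = 4.622 mg/L.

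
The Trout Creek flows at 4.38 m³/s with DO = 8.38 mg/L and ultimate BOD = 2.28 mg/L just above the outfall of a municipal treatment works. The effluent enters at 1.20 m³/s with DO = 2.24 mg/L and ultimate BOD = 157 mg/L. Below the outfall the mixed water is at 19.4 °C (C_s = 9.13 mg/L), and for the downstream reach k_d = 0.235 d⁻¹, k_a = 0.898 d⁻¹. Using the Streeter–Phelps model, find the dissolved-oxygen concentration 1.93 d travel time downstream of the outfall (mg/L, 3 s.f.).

DO ≈ 2.98 mg/L

Mixed DO = (4.38×8.38 + 1.20×2.24)/(4.38+1.20) = 39.39/5.580 = 7.060 mg/L.
Mixed L₀ = (4.38×2.28 + 1.20×157)/(5.580) = 198.4/5.580 = 35.55 mg/L.
Initial deficit D₀ = C_s − DO₀ = 9.13 − 7.060 = 2.070 mg/L.
D(1.93) = [0.235×35.55/(0.898−0.235)](e^(−0.235×1.93) − e^(−0.898×1.93)) + 2.070 e^(−0.898×1.93)
= 12.60 × (0.6354 − 0.1767) + 2.070 × 0.1767 = 6.146 mg/L.
DO = 9.13 − 6.146 = 2.984 mg/L.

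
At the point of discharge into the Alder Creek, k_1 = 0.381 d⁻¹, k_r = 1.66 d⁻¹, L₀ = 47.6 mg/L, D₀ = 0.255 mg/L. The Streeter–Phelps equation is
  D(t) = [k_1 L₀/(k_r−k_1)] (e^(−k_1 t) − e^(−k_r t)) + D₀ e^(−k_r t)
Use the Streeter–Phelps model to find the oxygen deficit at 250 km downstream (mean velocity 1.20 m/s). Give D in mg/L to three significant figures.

Travel time t = x/v = 250 km / (1.20 m/s) = 250000 m / 1.20 m/s = 208300 s = 2.411 d.
k_1 L₀/(k_r−k_1) = 0.381×47.6/(1.66−0.381) = 18.14/1.279 = 14.18 mg/L.
e^(−k_1 t) = e^(−0.381×2.411) = 0.3990; e^(−k_r t) = e^(−1.66×2.411) = 0.01827.
D = 14.18 × (0.3990 − 0.01827) + 0.255 × 0.01827 = 5.399 + 0.004658 = 5.404 mg/L.

D ≈ 5.40 mg/L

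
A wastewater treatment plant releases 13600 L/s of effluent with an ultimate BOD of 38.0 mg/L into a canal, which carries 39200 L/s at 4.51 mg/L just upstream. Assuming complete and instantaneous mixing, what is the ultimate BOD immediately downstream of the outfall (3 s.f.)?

13.1 mg/L

Flow-weighted mixing: C = (Q_r C_r + Q_w C_w)/(Q_r + Q_w)
= (39200×4.51 + 13600×38.0)/(39200 + 13600) = 693600/52800 = 13.14 mg/L.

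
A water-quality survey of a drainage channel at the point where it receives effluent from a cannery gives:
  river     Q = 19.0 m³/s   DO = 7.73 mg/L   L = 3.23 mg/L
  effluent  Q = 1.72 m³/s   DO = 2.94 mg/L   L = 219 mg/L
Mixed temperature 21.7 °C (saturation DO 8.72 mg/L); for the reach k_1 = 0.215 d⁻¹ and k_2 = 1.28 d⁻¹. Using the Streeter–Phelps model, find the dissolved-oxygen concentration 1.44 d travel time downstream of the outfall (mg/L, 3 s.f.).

DO ≈ 6.04 mg/L

Mixed DO = (19.0×7.73 + 1.72×2.94)/(19.0+1.72) = 151.9/20.72 = 7.332 mg/L.
Mixed L₀ = (19.0×3.23 + 1.72×219)/(20.72) = 438.1/20.72 = 21.14 mg/L.
Initial deficit D₀ = C_s − DO₀ = 8.72 − 7.332 = 1.388 mg/L.
D(1.44) = [0.215×21.14/(1.28−0.215)](e^(−0.215×1.44) − e^(−1.28×1.44)) + 1.388 e^(−1.28×1.44)
= 4.268 × (0.7337 − 0.1583) + 1.388 × 0.1583 = 2.676 mg/L.
DO = 8.72 − 2.676 = 6.044 mg/L.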